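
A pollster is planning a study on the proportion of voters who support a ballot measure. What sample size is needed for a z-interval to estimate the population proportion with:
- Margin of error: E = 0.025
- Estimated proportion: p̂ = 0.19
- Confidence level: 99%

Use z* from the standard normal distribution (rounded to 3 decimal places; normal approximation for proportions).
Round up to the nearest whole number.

Using z* for proportion z-interval (normal approximation).

For 99% confidence, z* = 2.576 (from standard normal table)

Sample size formula for proportion z-interval: n = z*²p̂(1-p̂)/E²

n = 2.576² × 0.19 × 0.81 / 0.025²
  = 6.635776 × 0.1539 / 0.000625
  = 1633.9935

Round up to the nearest whole number: n = 1634

1634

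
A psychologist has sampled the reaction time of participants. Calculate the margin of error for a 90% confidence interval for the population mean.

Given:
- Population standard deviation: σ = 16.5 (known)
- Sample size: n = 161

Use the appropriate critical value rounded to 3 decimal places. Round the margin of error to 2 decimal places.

The population standard deviation σ is known, so use the z-interval margin of error formula.

For 90% confidence, z* = 1.645 (from standard normal table)

Margin of error formula for z-interval: E = z* × σ/√n

E = 1.645 × 16.5/√161
  = 1.645 × 1.300382
  = 2.1391

Rounded to 2 decimal places:

2.14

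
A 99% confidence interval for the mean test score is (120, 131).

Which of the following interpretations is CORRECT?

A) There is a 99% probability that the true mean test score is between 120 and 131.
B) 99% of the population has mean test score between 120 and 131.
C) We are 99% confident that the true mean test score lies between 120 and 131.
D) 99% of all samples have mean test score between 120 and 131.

A confidence interval represents our confidence in the procedure, not a probability statement about the parameter.

Key concept: If we repeated this sampling process many times and computed a 99% CI each time, about 99% of those intervals would contain the true population parameter.

For this specific interval (120, 131):
- Midpoint (point estimate): 125.5
- Margin of error: 5.5

The correct interpretation is the one stating confidence that the true parameter lies in the interval — option C.

C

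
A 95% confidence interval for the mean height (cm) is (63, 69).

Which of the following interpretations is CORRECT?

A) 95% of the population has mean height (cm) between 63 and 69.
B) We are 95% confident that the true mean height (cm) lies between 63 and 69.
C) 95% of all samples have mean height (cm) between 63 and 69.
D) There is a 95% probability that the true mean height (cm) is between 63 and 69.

A confidence interval represents our confidence in the procedure, not a probability statement about the parameter.

Key concept: If we repeated this sampling process many times and computed a 95% CI each time, about 95% of those intervals would contain the true population parameter.

For this specific interval (63, 69):
- Midpoint (point estimate): 66
- Margin of error: 3

The correct interpretation is the one stating confidence that the true parameter lies in the interval — option B.

B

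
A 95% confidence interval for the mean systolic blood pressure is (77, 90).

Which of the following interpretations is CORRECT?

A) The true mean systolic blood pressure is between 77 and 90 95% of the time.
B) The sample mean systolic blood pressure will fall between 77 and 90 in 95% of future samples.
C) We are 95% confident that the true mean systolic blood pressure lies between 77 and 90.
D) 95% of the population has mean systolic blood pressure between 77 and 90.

A confidence interval represents our confidence in the procedure, not a probability statement about the parameter.

Key concept: If we repeated this sampling process many times and computed a 95% CI each time, about 95% of those intervals would contain the true population parameter.

For this specific interval (77, 90):
- Midpoint (point estimate): 83.5
- Margin of error: 6.5

The correct interpretation is the one stating confidence that the true parameter lies in the interval — option C.

C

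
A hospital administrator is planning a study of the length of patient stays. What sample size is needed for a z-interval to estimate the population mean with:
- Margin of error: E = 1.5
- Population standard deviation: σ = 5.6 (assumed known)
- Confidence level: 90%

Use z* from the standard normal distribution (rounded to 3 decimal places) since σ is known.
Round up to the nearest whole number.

Using z* since population σ is known (z-interval formula).

For 90% confidence, z* = 1.645 (from standard normal table)

Sample size formula for z-interval: n = (z*σ/E)²

n = (1.645 × 5.6 / 1.5)²
  = (6.141333)²
  = 37.7160

Round up to the nearest whole number: n = 38

38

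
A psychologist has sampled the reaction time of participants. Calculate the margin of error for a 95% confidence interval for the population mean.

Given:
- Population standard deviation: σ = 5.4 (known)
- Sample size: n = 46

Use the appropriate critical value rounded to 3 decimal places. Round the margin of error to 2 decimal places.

The population standard deviation σ is known, so use the z-interval margin of error formula.

For 95% confidence, z* = 1.96 (from standard normal table)

Margin of error formula for z-interval: E = z* × σ/√n

E = 1.96 × 5.4/√46
  = 1.96 × 0.796187
  = 1.5605

Rounded to 2 decimal places:

1.56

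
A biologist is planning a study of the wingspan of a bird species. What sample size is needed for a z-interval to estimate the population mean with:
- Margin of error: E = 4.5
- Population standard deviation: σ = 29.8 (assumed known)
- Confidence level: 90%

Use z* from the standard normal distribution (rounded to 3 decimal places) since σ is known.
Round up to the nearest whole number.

Using z* since population σ is known (z-interval formula).

For 90% confidence, z* = 1.645 (from standard normal table)

Sample size formula for z-interval: n = (z*σ/E)²

n = (1.645 × 29.8 / 4.5)²
  = (10.893556)²
  = 118.6696

Round up to the nearest whole number: n = 119

119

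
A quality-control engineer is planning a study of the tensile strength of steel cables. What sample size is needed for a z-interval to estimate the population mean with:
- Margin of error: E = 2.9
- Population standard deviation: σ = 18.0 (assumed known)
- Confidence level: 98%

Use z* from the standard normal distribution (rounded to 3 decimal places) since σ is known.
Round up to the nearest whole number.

Using z* since population σ is known (z-interval formula).

For 98% confidence, z* = 2.326 (from standard normal table)

Sample size formula for z-interval: n = (z*σ/E)²

n = (2.326 × 18.0 / 2.9)²
  = (14.437241)²
  = 208.4339

Round up to the nearest whole number: n = 209

209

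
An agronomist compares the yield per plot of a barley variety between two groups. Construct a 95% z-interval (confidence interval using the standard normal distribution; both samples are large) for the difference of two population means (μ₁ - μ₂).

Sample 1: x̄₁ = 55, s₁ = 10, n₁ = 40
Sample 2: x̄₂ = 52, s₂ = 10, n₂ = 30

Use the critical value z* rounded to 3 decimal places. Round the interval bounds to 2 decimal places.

Both samples are large (n₁ = 40 ≥ 30, n₂ = 30 ≥ 30), so a z-interval for the difference of means applies.

Point estimate: x̄₁ - x̄₂ = 55 - 52 = 3

Standard error: SE = √(s₁²/n₁ + s₂²/n₂)
= √(10²/40 + 10²/30)
= √(2.500000 + 3.333333)
= 2.415229

For 95% confidence, z* = 1.96 (from standard normal table)
Margin of error: E = z* × SE = 1.96 × 2.415229 = 4.7338

Z-interval: (x̄₁ - x̄₂) ± E = 3 ± 4.7338 = (-1.7338, 7.7338)

Rounded to 2 decimal places:

(-1.73, 7.73)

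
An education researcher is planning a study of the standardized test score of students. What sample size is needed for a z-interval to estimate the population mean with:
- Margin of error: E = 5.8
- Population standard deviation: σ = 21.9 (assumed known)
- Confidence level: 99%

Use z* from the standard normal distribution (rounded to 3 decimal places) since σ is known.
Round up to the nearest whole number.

Using z* since population σ is known (z-interval formula).

For 99% confidence, z* = 2.576 (from standard normal table)

Sample size formula for z-interval: n = (z*σ/E)²

n = (2.576 × 21.9 / 5.8)²
  = (9.726621)²
  = 94.6072

Round up to the nearest whole number: n = 95

95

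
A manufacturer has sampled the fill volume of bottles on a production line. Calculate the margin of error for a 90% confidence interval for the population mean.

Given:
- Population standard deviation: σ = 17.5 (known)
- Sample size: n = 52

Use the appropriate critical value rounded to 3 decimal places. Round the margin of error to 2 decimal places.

The population standard deviation σ is known, so use the z-interval margin of error formula.

For 90% confidence, z* = 1.645 (from standard normal table)

Margin of error formula for z-interval: E = z* × σ/√n

E = 1.645 × 17.5/√52
  = 1.645 × 2.426813
  = 3.9921

Rounded to 2 decimal places:

3.99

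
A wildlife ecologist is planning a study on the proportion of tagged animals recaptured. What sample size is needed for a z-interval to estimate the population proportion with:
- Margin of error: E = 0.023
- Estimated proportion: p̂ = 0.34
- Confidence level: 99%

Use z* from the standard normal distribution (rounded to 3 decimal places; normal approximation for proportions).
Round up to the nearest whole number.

Using z* for proportion z-interval (normal approximation).

For 99% confidence, z* = 2.576 (from standard normal table)

Sample size formula for proportion z-interval: n = z*²p̂(1-p̂)/E²

n = 2.576² × 0.34 × 0.66 / 0.023²
  = 6.635776 × 0.2244 / 0.000529
  = 2814.8736

Round up to the nearest whole number: n = 2815

2815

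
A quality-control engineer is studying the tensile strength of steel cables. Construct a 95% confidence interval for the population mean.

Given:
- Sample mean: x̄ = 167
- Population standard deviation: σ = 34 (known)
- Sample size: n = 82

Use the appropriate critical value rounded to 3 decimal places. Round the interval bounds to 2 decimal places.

The population standard deviation σ is known, so use a z-interval (standard normal critical value).

For 95% confidence, z* = 1.96 (from standard normal table)

Standard error: SE = σ/√n = 34/√82 = 3.754672

Margin of error: E = z* × SE = 1.96 × 3.754672 = 7.3592

Z-interval: x̄ ± E = 167 ± 7.3592 = (159.6408, 174.3592)

Rounded to 2 decimal places:

(159.64, 174.36)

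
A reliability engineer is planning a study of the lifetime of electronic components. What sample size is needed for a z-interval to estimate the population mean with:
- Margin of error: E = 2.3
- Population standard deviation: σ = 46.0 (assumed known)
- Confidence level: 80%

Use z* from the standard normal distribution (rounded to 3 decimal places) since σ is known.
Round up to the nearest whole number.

Using z* since population σ is known (z-interval formula).

For 80% confidence, z* = 1.282 (from standard normal table)

Sample size formula for z-interval: n = (z*σ/E)²

n = (1.282 × 46.0 / 2.3)²
  = (25.640000)²
  = 657.4096

Round up to the nearest whole number: n = 658

658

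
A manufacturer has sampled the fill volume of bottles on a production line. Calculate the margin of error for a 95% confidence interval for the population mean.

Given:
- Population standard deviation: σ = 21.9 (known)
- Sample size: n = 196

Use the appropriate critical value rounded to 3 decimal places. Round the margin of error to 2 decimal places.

The population standard deviation σ is known, so use the z-interval margin of error formula.

For 95% confidence, z* = 1.96 (from standard normal table)

Margin of error formula for z-interval: E = z* × σ/√n

E = 1.96 × 21.9/√196
  = 1.96 × 1.564286
  = 3.0660

Rounded to 2 decimal places:

3.07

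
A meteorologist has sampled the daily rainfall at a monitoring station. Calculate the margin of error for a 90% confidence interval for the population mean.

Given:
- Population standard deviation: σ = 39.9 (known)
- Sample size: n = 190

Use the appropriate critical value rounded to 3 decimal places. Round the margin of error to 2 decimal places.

The population standard deviation σ is known, so use the z-interval margin of error formula.

For 90% confidence, z* = 1.645 (from standard normal table)

Margin of error formula for z-interval: E = z* × σ/√n

E = 1.645 × 39.9/√190
  = 1.645 × 2.894650
  = 4.7617

Rounded to 2 decimal places:

4.76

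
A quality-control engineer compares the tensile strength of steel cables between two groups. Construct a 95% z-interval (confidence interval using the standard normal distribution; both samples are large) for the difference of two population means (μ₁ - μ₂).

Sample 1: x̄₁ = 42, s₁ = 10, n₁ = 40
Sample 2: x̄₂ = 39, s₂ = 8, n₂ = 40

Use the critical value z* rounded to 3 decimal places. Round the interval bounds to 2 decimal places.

Both samples are large (n₁ = 40 ≥ 30, n₂ = 40 ≥ 30), so a z-interval for the difference of means applies.

Point estimate: x̄₁ - x̄₂ = 42 - 39 = 3

Standard error: SE = √(s₁²/n₁ + s₂²/n₂)
= √(10²/40 + 8²/40)
= √(2.500000 + 1.600000)
= 2.024846

For 95% confidence, z* = 1.96 (from standard normal table)
Margin of error: E = z* × SE = 1.96 × 2.024846 = 3.9687

Z-interval: (x̄₁ - x̄₂) ± E = 3 ± 3.9687 = (-0.9687, 6.9687)

Rounded to 2 decimal places:

(-0.97, 6.97)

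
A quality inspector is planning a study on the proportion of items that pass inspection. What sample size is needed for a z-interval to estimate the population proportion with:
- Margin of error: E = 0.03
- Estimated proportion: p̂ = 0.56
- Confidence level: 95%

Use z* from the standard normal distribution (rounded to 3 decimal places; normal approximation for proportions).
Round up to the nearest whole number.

Using z* for proportion z-interval (normal approximation).

For 95% confidence, z* = 1.96 (from standard normal table)

Sample size formula for proportion z-interval: n = z*²p̂(1-p̂)/E²

n = 1.96² × 0.56 × 0.44 / 0.03²
  = 3.8416 × 0.2464 / 0.0009
  = 1051.7447

Round up to the nearest whole number: n = 1052

1052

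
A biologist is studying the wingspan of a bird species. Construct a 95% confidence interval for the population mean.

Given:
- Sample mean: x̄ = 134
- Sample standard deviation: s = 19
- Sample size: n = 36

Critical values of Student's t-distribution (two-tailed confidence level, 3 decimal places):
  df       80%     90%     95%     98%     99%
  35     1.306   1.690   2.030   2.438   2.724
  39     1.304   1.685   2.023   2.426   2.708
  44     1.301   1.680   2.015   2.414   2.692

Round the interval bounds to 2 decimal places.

The population standard deviation σ is unknown (only the sample standard deviation s is given), so use a t-interval with df = n - 1 = 36 - 1 = 35.

For 95% confidence with df = 35, t* = 2.030 (from t-table)

Standard error: SE = s/√n = 19/√36 = 3.166667

Margin of error: E = t* × SE = 2.030 × 3.166667 = 6.4283

T-interval: x̄ ± E = 134 ± 6.4283 = (127.5717, 140.4283)

Rounded to 2 decimal places:

(127.57, 140.43)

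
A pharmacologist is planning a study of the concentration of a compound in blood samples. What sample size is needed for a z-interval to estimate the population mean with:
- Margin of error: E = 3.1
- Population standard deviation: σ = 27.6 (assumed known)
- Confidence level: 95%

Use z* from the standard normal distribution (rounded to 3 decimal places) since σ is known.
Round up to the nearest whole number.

Using z* since population σ is known (z-interval formula).

For 95% confidence, z* = 1.96 (from standard normal table)

Sample size formula for z-interval: n = (z*σ/E)²

n = (1.96 × 27.6 / 3.1)²
  = (17.450323)²
  = 304.5138

Round up to the nearest whole number: n = 305

305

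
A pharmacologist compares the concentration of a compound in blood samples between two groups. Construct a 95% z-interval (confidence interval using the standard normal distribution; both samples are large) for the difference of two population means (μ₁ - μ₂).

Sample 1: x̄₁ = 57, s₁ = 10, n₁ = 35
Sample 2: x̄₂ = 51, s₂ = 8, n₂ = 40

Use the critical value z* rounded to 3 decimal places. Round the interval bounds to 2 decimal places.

Both samples are large (n₁ = 35 ≥ 30, n₂ = 40 ≥ 30), so a z-interval for the difference of means applies.

Point estimate: x̄₁ - x̄₂ = 57 - 51 = 6

Standard error: SE = √(s₁²/n₁ + s₂²/n₂)
= √(10²/35 + 8²/40)
= √(2.857143 + 1.600000)
= 2.111195

For 95% confidence, z* = 1.96 (from standard normal table)
Margin of error: E = z* × SE = 1.96 × 2.111195 = 4.1379

Z-interval: (x̄₁ - x̄₂) ± E = 6 ± 4.1379 = (1.8621, 10.1379)

Rounded to 2 decimal places:

(1.86, 10.14)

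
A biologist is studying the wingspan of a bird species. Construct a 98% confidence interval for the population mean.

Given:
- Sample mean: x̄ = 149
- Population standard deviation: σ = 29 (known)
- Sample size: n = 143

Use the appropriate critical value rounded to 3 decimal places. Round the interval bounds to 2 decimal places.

The population standard deviation σ is known, so use a z-interval (standard normal critical value).

For 98% confidence, z* = 2.326 (from standard normal table)

Standard error: SE = σ/√n = 29/√143 = 2.425102

Margin of error: E = z* × SE = 2.326 × 2.425102 = 5.6408

Z-interval: x̄ ± E = 149 ± 5.6408 = (143.3592, 154.6408)

Rounded to 2 decimal places:

(143.36, 154.64)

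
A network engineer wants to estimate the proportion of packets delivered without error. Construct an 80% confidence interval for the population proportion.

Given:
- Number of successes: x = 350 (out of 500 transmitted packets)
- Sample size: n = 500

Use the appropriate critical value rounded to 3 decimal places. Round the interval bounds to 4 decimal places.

Sample proportion: p̂ = 350/500 = 0.700000

Check conditions for normal approximation:
  np̂ = 350 ≥ 10 ✓
  n(1-p̂) = 150 ≥ 10 ✓

The sample is large enough, so use a z-interval (normal approximation) for the proportion.

For 80% confidence, z* = 1.282 (from standard normal table)

Standard error: SE = √(p̂(1-p̂)/n) = √(0.700000×0.300000/500) = 0.02049390

Margin of error: E = z* × SE = 1.282 × 0.02049390 = 0.026273

Z-interval: p̂ ± E = 0.700000 ± 0.026273 = (0.673727, 0.726273)

Rounded to 4 decimal places:

(0.6737, 0.7263)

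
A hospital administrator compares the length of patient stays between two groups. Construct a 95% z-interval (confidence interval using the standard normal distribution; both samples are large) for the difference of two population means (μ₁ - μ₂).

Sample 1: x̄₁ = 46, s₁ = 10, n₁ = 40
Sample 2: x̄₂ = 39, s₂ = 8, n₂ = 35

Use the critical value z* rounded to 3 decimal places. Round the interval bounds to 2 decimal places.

Both samples are large (n₁ = 40 ≥ 30, n₂ = 35 ≥ 30), so a z-interval for the difference of means applies.

Point estimate: x̄₁ - x̄₂ = 46 - 39 = 7

Standard error: SE = √(s₁²/n₁ + s₂²/n₂)
= √(10²/40 + 8²/35)
= √(2.500000 + 1.828571)
= 2.080522

For 95% confidence, z* = 1.96 (from standard normal table)
Margin of error: E = z* × SE = 1.96 × 2.080522 = 4.0778

Z-interval: (x̄₁ - x̄₂) ± E = 7 ± 4.0778 = (2.9222, 11.0778)

Rounded to 2 decimal places:

(2.92, 11.08)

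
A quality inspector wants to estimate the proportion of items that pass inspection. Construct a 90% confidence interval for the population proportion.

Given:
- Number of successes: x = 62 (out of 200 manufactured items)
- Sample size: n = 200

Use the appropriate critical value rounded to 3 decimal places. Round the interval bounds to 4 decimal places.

Sample proportion: p̂ = 62/200 = 0.310000

Check conditions for normal approximation:
  np̂ = 62 ≥ 10 ✓
  n(1-p̂) = 138 ≥ 10 ✓

The sample is large enough, so use a z-interval (normal approximation) for the proportion.

For 90% confidence, z* = 1.645 (from standard normal table)

Standard error: SE = √(p̂(1-p̂)/n) = √(0.310000×0.690000/200) = 0.03270321

Margin of error: E = z* × SE = 1.645 × 0.03270321 = 0.053797

Z-interval: p̂ ± E = 0.310000 ± 0.053797 = (0.256203, 0.363797)

Rounded to 4 decimal places:

(0.2562, 0.3638)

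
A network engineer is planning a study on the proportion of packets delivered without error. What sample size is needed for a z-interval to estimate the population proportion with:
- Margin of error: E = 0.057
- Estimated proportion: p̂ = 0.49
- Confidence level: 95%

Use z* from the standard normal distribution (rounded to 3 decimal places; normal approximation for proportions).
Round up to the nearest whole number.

Using z* for proportion z-interval (normal approximation).

For 95% confidence, z* = 1.96 (from standard normal table)

Sample size formula for proportion z-interval: n = z*²p̂(1-p̂)/E²

n = 1.96² × 0.49 × 0.51 / 0.057²
  = 3.8416 × 0.2499 / 0.003249
  = 295.4804

Round up to the nearest whole number: n = 296

296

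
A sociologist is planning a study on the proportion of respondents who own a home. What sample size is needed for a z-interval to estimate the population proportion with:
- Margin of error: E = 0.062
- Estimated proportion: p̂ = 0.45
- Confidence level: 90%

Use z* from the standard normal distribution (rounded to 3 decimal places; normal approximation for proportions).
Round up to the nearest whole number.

Using z* for proportion z-interval (normal approximation).

For 90% confidence, z* = 1.645 (from standard normal table)

Sample size formula for proportion z-interval: n = z*²p̂(1-p̂)/E²

n = 1.645² × 0.45 × 0.55 / 0.062²
  = 2.706025 × 0.2475 / 0.003844
  = 174.2303

Round up to the nearest whole number: n = 175

175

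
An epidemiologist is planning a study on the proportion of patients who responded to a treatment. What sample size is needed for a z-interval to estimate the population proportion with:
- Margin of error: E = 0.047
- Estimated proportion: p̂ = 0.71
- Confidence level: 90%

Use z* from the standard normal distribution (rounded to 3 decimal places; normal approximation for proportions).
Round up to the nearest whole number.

Using z* for proportion z-interval (normal approximation).

For 90% confidence, z* = 1.645 (from standard normal table)

Sample size formula for proportion z-interval: n = z*²p̂(1-p̂)/E²

n = 1.645² × 0.71 × 0.29 / 0.047²
  = 2.706025 × 0.2059 / 0.002209
  = 252.2275

Round up to the nearest whole number: n = 253

253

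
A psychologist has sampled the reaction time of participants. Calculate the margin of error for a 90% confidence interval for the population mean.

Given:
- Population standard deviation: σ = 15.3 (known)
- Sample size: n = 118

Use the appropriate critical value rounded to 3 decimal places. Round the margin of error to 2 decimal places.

The population standard deviation σ is known, so use the z-interval margin of error formula.

For 90% confidence, z* = 1.645 (from standard normal table)

Margin of error formula for z-interval: E = z* × σ/√n

E = 1.645 × 15.3/√118
  = 1.645 × 1.408479
  = 2.3169

Rounded to 2 decimal places:

2.32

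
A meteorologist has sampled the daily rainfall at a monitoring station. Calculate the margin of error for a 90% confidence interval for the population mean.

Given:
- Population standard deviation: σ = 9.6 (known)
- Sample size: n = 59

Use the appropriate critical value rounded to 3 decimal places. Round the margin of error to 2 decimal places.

The population standard deviation σ is known, so use the z-interval margin of error formula.

For 90% confidence, z* = 1.645 (from standard normal table)

Margin of error formula for z-interval: E = z* × σ/√n

E = 1.645 × 9.6/√59
  = 1.645 × 1.249814
  = 2.0559

Rounded to 2 decimal places:

2.06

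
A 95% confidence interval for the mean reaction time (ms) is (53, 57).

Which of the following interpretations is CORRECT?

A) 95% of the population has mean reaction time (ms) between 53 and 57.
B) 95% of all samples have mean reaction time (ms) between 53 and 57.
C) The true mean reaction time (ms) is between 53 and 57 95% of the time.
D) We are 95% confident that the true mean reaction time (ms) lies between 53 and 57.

A confidence interval represents our confidence in the procedure, not a probability statement about the parameter.

Key concept: If we repeated this sampling process many times and computed a 95% CI each time, about 95% of those intervals would contain the true population parameter.

For this specific interval (53, 57):
- Midpoint (point estimate): 55
- Margin of error: 2

The correct interpretation is the one stating confidence that the true parameter lies in the interval — option D.

D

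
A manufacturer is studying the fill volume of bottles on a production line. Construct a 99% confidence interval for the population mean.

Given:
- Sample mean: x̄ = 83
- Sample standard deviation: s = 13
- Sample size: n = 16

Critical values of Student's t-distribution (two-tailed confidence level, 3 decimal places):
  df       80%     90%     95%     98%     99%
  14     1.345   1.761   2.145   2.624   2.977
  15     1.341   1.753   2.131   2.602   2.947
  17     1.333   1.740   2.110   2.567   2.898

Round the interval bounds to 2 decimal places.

The population standard deviation σ is unknown (only the sample standard deviation s is given), so use a t-interval with df = n - 1 = 16 - 1 = 15.

For 99% confidence with df = 15, t* = 2.947 (from t-table)

Standard error: SE = s/√n = 13/√16 = 3.250000

Margin of error: E = t* × SE = 2.947 × 3.250000 = 9.5777

T-interval: x̄ ± E = 83 ± 9.5777 = (73.4223, 92.5777)

Rounded to 2 decimal places:

(73.42, 92.58)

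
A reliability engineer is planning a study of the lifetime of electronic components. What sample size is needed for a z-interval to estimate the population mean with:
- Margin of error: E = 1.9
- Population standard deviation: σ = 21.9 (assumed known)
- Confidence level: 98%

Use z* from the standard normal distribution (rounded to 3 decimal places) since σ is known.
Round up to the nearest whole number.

Using z* since population σ is known (z-interval formula).

For 98% confidence, z* = 2.326 (from standard normal table)

Sample size formula for z-interval: n = (z*σ/E)²

n = (2.326 × 21.9 / 1.9)²
  = (26.810211)²
  = 718.7874

Round up to the nearest whole number: n = 719

719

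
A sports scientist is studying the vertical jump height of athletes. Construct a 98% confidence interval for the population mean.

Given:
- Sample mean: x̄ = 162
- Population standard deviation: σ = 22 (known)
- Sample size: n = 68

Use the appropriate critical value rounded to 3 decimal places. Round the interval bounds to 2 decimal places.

The population standard deviation σ is known, so use a z-interval (standard normal critical value).

For 98% confidence, z* = 2.326 (from standard normal table)

Standard error: SE = σ/√n = 22/√68 = 2.667892

Margin of error: E = z* × SE = 2.326 × 2.667892 = 6.2055

Z-interval: x̄ ± E = 162 ± 6.2055 = (155.7945, 168.2055)

Rounded to 2 decimal places:

(155.79, 168.21)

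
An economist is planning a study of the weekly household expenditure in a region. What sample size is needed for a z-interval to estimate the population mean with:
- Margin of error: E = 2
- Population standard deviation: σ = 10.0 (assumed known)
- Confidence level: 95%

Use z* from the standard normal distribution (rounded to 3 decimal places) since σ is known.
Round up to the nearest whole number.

Using z* since population σ is known (z-interval formula).

For 95% confidence, z* = 1.96 (from standard normal table)

Sample size formula for z-interval: n = (z*σ/E)²

n = (1.96 × 10.0 / 2)²
  = (9.800000)²
  = 96.0400

Round up to the nearest whole number: n = 97

97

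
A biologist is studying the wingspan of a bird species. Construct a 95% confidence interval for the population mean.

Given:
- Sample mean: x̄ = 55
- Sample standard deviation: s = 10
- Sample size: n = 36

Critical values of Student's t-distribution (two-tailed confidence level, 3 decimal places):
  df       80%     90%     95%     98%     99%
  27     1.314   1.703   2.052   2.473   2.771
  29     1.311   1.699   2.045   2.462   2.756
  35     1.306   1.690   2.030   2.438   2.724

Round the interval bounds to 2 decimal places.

The population standard deviation σ is unknown (only the sample standard deviation s is given), so use a t-interval with df = n - 1 = 36 - 1 = 35.

For 95% confidence with df = 35, t* = 2.030 (from t-table)

Standard error: SE = s/√n = 10/√36 = 1.666667

Margin of error: E = t* × SE = 2.030 × 1.666667 = 3.3833

T-interval: x̄ ± E = 55 ± 3.3833 = (51.6167, 58.3833)

Rounded to 2 decimal places:

(51.62, 58.38)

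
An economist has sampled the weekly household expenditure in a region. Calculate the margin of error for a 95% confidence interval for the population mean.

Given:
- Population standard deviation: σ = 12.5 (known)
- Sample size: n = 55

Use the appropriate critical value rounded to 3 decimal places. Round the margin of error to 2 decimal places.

The population standard deviation σ is known, so use the z-interval margin of error formula.

For 95% confidence, z* = 1.96 (from standard normal table)

Margin of error formula for z-interval: E = z* × σ/√n

E = 1.96 × 12.5/√55
  = 1.96 × 1.685500
  = 3.3036

Rounded to 2 decimal places:

3.30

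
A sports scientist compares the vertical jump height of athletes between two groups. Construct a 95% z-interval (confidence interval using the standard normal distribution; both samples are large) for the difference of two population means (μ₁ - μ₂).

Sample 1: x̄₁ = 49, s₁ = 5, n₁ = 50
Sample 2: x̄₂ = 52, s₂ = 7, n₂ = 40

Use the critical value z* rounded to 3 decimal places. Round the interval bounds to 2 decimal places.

Both samples are large (n₁ = 50 ≥ 30, n₂ = 40 ≥ 30), so a z-interval for the difference of means applies.

Point estimate: x̄₁ - x̄₂ = 49 - 52 = -3

Standard error: SE = √(s₁²/n₁ + s₂²/n₂)
= √(5²/50 + 7²/40)
= √(0.500000 + 1.225000)
= 1.313393

For 95% confidence, z* = 1.96 (from standard normal table)
Margin of error: E = z* × SE = 1.96 × 1.313393 = 2.5742

Z-interval: (x̄₁ - x̄₂) ± E = -3 ± 2.5742 = (-5.5742, -0.4258)

Rounded to 2 decimal places:

(-5.57, -0.43)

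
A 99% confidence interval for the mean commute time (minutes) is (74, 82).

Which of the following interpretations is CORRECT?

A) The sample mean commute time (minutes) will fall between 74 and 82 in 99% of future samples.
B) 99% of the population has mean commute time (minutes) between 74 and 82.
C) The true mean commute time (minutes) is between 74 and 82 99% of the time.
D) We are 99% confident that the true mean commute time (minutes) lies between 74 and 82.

A confidence interval represents our confidence in the procedure, not a probability statement about the parameter.

Key concept: If we repeated this sampling process many times and computed a 99% CI each time, about 99% of those intervals would contain the true population parameter.

For this specific interval (74, 82):
- Midpoint (point estimate): 78
- Margin of error: 4

The correct interpretation is the one stating confidence that the true parameter lies in the interval — option D.

D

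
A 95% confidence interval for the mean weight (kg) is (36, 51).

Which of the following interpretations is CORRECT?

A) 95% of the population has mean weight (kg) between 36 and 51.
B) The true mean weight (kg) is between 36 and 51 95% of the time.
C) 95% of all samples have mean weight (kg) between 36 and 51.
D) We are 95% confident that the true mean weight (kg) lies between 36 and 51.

A confidence interval represents our confidence in the procedure, not a probability statement about the parameter.

Key concept: If we repeated this sampling process many times and computed a 95% CI each time, about 95% of those intervals would contain the true population parameter.

For this specific interval (36, 51):
- Midpoint (point estimate): 43.5
- Margin of error: 7.5

The correct interpretation is the one stating confidence that the true parameter lies in the interval — option D.

D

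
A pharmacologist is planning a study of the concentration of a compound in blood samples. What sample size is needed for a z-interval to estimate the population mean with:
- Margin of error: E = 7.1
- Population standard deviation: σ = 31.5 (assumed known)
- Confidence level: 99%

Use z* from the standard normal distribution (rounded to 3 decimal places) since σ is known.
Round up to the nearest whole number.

Using z* since population σ is known (z-interval formula).

For 99% confidence, z* = 2.576 (from standard normal table)

Sample size formula for z-interval: n = (z*σ/E)²

n = (2.576 × 31.5 / 7.1)²
  = (11.428732)²
  = 130.6159

Round up to the nearest whole number: n = 131

131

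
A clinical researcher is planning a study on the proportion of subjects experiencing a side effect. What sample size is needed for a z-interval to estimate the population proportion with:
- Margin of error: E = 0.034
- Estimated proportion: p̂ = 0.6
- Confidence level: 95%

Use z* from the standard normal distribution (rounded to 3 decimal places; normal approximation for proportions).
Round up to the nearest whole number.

Using z* for proportion z-interval (normal approximation).

For 95% confidence, z* = 1.96 (from standard normal table)

Sample size formula for proportion z-interval: n = z*²p̂(1-p̂)/E²

n = 1.96² × 0.6 × 0.4 / 0.034²
  = 3.8416 × 0.24 / 0.001156
  = 797.5640

Round up to the nearest whole number: n = 798

798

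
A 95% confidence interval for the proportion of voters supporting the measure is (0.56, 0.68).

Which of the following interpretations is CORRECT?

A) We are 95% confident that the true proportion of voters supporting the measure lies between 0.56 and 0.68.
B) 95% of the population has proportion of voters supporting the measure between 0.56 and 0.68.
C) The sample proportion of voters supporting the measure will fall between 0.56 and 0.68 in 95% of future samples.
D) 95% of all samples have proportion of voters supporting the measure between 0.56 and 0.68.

A confidence interval represents our confidence in the procedure, not a probability statement about the parameter.

Key concept: If we repeated this sampling process many times and computed a 95% CI each time, about 95% of those intervals would contain the true population parameter.

For this specific interval (0.56, 0.68):
- Midpoint (point estimate): 0.62
- Margin of error: 0.06

The correct interpretation is the one stating confidence that the true parameter lies in the interval — option A.

A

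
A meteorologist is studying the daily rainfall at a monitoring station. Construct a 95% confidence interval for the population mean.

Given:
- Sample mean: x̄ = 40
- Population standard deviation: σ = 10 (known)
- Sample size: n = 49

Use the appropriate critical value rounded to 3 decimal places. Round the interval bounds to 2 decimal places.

The population standard deviation σ is known, so use a z-interval (standard normal critical value).

For 95% confidence, z* = 1.96 (from standard normal table)

Standard error: SE = σ/√n = 10/√49 = 1.428571

Margin of error: E = z* × SE = 1.96 × 1.428571 = 2.8000

Z-interval: x̄ ± E = 40 ± 2.8000 = (37.2000, 42.8000)

Rounded to 2 decimal places:

(37.20, 42.80)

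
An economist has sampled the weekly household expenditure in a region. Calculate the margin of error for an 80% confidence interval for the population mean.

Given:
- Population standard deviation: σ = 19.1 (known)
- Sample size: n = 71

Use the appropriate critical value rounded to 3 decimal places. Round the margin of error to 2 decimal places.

The population standard deviation σ is known, so use the z-interval margin of error formula.

For 80% confidence, z* = 1.282 (from standard normal table)

Margin of error formula for z-interval: E = z* × σ/√n

E = 1.282 × 19.1/√71
  = 1.282 × 2.266753
  = 2.9060

Rounded to 2 decimal places:

2.91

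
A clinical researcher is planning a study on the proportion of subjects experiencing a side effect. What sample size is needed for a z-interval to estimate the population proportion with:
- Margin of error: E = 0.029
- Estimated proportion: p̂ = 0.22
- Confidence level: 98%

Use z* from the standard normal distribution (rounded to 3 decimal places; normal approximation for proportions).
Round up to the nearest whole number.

Using z* for proportion z-interval (normal approximation).

For 98% confidence, z* = 2.326 (from standard normal table)

Sample size formula for proportion z-interval: n = z*²p̂(1-p̂)/E²

n = 2.326² × 0.22 × 0.78 / 0.029²
  = 5.410276 × 0.1716 / 0.000841
  = 1103.9279

Round up to the nearest whole number: n = 1104

1104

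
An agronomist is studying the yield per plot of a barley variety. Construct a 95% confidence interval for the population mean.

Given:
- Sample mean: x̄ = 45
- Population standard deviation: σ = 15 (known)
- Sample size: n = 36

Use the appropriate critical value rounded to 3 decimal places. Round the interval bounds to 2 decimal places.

The population standard deviation σ is known, so use a z-interval (standard normal critical value).

For 95% confidence, z* = 1.96 (from standard normal table)

Standard error: SE = σ/√n = 15/√36 = 2.500000

Margin of error: E = z* × SE = 1.96 × 2.500000 = 4.9000

Z-interval: x̄ ± E = 45 ± 4.9000 = (40.1000, 49.9000)

Rounded to 2 decimal places:

(40.10, 49.90)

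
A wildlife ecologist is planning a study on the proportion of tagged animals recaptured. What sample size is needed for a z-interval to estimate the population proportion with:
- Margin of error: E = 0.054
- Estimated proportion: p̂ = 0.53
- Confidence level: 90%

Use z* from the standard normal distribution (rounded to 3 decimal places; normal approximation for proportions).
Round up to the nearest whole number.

Using z* for proportion z-interval (normal approximation).

For 90% confidence, z* = 1.645 (from standard normal table)

Sample size formula for proportion z-interval: n = z*²p̂(1-p̂)/E²

n = 1.645² × 0.53 × 0.47 / 0.054²
  = 2.706025 × 0.2491 / 0.002916
  = 231.1628

Round up to the nearest whole number: n = 232

232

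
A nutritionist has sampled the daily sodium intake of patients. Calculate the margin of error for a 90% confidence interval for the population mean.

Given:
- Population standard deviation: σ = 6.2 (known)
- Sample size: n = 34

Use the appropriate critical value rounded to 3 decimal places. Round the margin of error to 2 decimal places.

The population standard deviation σ is known, so use the z-interval margin of error formula.

For 90% confidence, z* = 1.645 (from standard normal table)

Margin of error formula for z-interval: E = z* × σ/√n

E = 1.645 × 6.2/√34
  = 1.645 × 1.063291
  = 1.7491

Rounded to 2 decimal places:

1.75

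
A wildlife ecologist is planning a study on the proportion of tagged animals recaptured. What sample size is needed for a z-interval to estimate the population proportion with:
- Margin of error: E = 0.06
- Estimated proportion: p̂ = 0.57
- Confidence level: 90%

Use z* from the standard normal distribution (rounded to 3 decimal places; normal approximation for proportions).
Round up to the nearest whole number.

Using z* for proportion z-interval (normal approximation).

For 90% confidence, z* = 1.645 (from standard normal table)

Sample size formula for proportion z-interval: n = z*²p̂(1-p̂)/E²

n = 1.645² × 0.57 × 0.43 / 0.06²
  = 2.706025 × 0.2451 / 0.0036
  = 184.2352

Round up to the nearest whole number: n = 185

185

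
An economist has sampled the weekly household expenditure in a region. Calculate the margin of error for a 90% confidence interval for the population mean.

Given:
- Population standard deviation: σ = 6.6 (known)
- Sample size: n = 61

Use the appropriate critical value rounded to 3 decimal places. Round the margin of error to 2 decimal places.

The population standard deviation σ is known, so use the z-interval margin of error formula.

For 90% confidence, z* = 1.645 (from standard normal table)

Margin of error formula for z-interval: E = z* × σ/√n

E = 1.645 × 6.6/√61
  = 1.645 × 0.845043
  = 1.3901

Rounded to 2 decimal places:

1.39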